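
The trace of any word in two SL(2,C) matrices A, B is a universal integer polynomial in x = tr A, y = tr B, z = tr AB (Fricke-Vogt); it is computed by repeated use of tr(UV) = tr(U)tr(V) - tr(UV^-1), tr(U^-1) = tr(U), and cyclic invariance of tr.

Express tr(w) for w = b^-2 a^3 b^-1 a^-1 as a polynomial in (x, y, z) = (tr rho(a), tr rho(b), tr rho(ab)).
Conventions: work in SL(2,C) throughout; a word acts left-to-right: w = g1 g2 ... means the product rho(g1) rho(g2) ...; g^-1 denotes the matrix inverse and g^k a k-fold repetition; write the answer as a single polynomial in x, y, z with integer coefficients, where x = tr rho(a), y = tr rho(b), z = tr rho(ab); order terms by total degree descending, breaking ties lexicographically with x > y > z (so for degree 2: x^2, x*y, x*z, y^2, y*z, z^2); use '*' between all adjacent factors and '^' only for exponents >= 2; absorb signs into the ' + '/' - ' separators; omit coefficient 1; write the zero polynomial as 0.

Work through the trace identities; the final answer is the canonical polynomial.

x^3*y^2*z - x^4*y - x^2*y*z^2 - 2*x*y^2*z + 3*x^2*y + y*z^2 + x*z - y

tr(a^2) = tr(a) * tr(a) - tr(1)  (reduce the a square) = x^2 - 2
so tr(a^3) = tr(a) * tr(a^2) - tr(a)  (reduce the a square) = x^3 - 3*x
so tr(a b a) = tr(a) * tr(b a) - tr(b)  (reduce the a square) = x*z - y
tr(a^3 b) = tr(a) * tr(a b a) - tr(a b)  (reduce the a square) = x^2*z - x*y - z
so tr(b^-1 a^3) = tr(a^3) * tr(b) - tr(a^3 b)  (eliminate b^-1) = x^3*y - x^2*z - 2*x*y + z
tr(b^-1 a^3 b^-1) = tr(b^-1 a^3) * tr(b) - tr(b^-1 a^3 b)  (eliminate b^-1) = x^3*y^2 - x^2*y*z - x^3 - 2*x*y^2 + y*z + 3*x
reduce: tr(a^4) = tr(a) * tr(a^3) - tr(a^2)  (reduce the a square) = x^4 - 4*x^2 + 2
so tr(a^4 b) = tr(a) * tr(a b a^2) - tr(a b a)  (reduce the a square) = x^3*z - x^2*y - 2*x*z + y
tr(a^3 b^-1 a) = tr(a^4) * tr(b) - tr(a^4 b)  (eliminate b^-1) = x^4*y - x^3*z - 3*x^2*y + 2*x*z + y
tr(b a b a) = tr(b a) * tr(b a) - tr(1)  (split on b) = z^2 - 2
reduce: tr(b a b) = tr(b) * tr(a b) - tr(a)  (reduce the b square) = y*z - x
tr(a b a b a) = tr(a) * tr(b a b a) - tr(b a b)  (reduce the a square) = x*z^2 - y*z - x
so tr(a b a^3 b) = tr(a) * tr(a b a b a) - tr(a b a b)  (reduce the a square) = x^2*z^2 - x*y*z - x^2 - z^2 + 2
reduce: tr(a^3 b^-1 a b) = tr(a b a^3) * tr(b) - tr(a b a^3 b)  (eliminate b^-1) = x^3*y*z - x^2*y^2 - x^2*z^2 - x*y*z + x^2 + y^2 + z^2 - 2
so tr(b^-1 a^3 b^-1 a) = tr(a^3 b^-1 a) * tr(b) - tr(a^3 b^-1 a b)  (eliminate b^-1) = x^4*y^2 - 2*x^3*y*z - 2*x^2*y^2 + x^2*z^2 + 3*x*y*z - x^2 - z^2 + 2
tr(b^-1 a^3 b^-1 a^-1) = tr(b^-1 a^3 b^-1) * tr(a) - tr(b^-1 a^3 b^-1 a)  (eliminate a^-1) = x^3*y*z - x^4 - x^2*z^2 - 2*x*y*z + 4*x^2 + z^2 - 2
tr(a^2 b^-1) = tr(a^2) * tr(b) - tr(a^2 b)  (eliminate b^-1) = x^2*y - x*z - y
tr(b^-2 a^3 b^-1 a^-1) = tr(b^-1 a^3 b^-1 a^-1) * tr(b) - tr(b^-1 a^3 b^-1 a^-1 b)  (eliminate b^-1) = x^3*y^2*z - x^4*y - x^2*y*z^2 - 2*x*y^2*z + 3*x^2*y + y*z^2 + x*z - y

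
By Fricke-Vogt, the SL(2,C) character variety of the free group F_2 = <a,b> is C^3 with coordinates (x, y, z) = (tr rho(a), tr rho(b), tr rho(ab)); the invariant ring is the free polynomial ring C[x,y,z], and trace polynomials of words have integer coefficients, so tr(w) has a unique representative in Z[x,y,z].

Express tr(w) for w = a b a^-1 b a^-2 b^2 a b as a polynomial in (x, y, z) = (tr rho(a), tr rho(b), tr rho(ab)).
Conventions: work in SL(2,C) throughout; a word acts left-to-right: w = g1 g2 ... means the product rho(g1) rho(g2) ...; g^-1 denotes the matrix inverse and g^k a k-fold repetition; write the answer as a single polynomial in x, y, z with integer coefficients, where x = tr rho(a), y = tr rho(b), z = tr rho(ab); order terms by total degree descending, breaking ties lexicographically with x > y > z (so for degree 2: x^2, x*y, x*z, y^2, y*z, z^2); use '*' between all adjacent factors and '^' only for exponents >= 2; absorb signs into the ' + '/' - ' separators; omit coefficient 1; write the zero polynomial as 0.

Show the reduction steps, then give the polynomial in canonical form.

apply: trace(a b a b) = trace(a b)*trace(a b) - trace(1)  (split on a) = z^2 - 2
trace(a b a) = trace(a)*trace(b a) - trace(b)  (reduce the a square) = x*z - y
trace(a b a b^2) = trace(b)*trace(a b a b) - trace(a b a)  (reduce the b square) = y*z^2 - x*z - y
use: trace(b a b a b^2) = trace(b)*trace(a b a b^2) - trace(a b a b)  (reduce the b square) = y^2*z^2 - x*y*z - y^2 - z^2 + 2
trace(b^3 a b a b) = trace(b)*trace(b a b a b^2) - trace(b a b a b)  (reduce the b square) = y^3*z^2 - x*y^2*z - y^3 - 2*y*z^2 + x*z + 3*y
apply: trace(a b a b a b) = trace(a b a b)*trace(a b) - trace(b a)  (split on a) = z^3 - 3*z
trace(b a b) = trace(b)*trace(a b) - trace(a)  (reduce the b square) = y*z - x
apply: trace(a b a b a) = trace(a)*trace(b a b a) - trace(b a b)  (reduce the a square) = x*z^2 - y*z - x
trace(a b a b a b^2) = trace(b)*trace(a b a b a b) - trace(a b a b a)  (reduce the b square) = y*z^3 - x*z^2 - 2*y*z + x
trace(b^3 a b a b a) = trace(b)*trace(a b a b a b^2) - trace(a b a b a b)  (reduce the b square) = y^2*z^3 - x*y*z^2 - 2*y^2*z - z^3 + x*y + 3*z
trace(b^2 a b a b a^-1 b) = trace(b^3 a b a b)*trace(a) - trace(b^3 a b a b a)  (eliminate a^-1) = x*y^3*z^2 - x^2*y^2*z - y^2*z^3 - x*y^3 - x*y*z^2 + x^2*z + 2*y^2*z + z^3 + 2*x*y - 3*z
trace(a b a^2) = trace(a)*trace(b a^2) - trace(b a)  (reduce the a square) = x^2*z - x*y - z
apply: trace(a b^2 a b a) = trace(b)*trace(a b a^2 b) - trace(a b a^2)  (reduce the b square) = x*y*z^2 - x^2*z - y^2*z + z
trace(b a b^2 a b a b) = trace(b)*trace(a b^2 a b a b) - trace(a b^2 a b a)  (reduce the b square) = y^2*z^3 - 2*x*y*z^2 + x^2*z - y^2*z + x*y - z
use: trace(a b a b a b a b) = trace(b a)*trace(b a b a b a) - trace(b^-1 a^-1 b^-1 a^-1)  (split on b) = z^4 - 4*z^2 + 2
trace(a b a b a b a) = trace(a)*trace(b a b a b a) - trace(b a b a b)  (reduce the a square) = x*z^3 - y*z^2 - 2*x*z + y
apply: trace(b a b^2 a b a b a) = trace(b)*trace(a b a b a b a b) - trace(a b a b a b a)  (reduce the b square) = y*z^4 - x*z^3 - 3*y*z^2 + 2*x*z + y
trace(b^2 a b a b a^-1 b a) = trace(b a b^2 a b a b)*trace(a) - trace(b a b^2 a b a b a)  (eliminate a^-1) = x*y^2*z^3 - 2*x^2*y*z^2 - y*z^4 + x^3*z - x*y^2*z + x*z^3 + x^2*y + 3*y*z^2 - 3*x*z - y
apply: trace(a^-1 b^2 a b a b a^-1 b) = trace(b^2 a b a b a^-1 b)*trace(a) - trace(b^2 a b a b a^-1 b a)  (eliminate a^-1) = x^2*y^3*z^2 - x^3*y^2*z - 2*x*y^2*z^3 - x^2*y^3 + x^2*y*z^2 + y*z^4 + 3*x*y^2*z + x^2*y - 3*y*z^2 + y
use: trace(a b a^-1 b a^-2 b^2 a b) = trace(a^-1 b^2 a b a b a^-1 b)*trace(a) - trace(a^-1 b^2 a b a b a^-1 b a)  (eliminate a^-1) = x^3*y^3*z^2 - x^4*y^2*z - 2*x^2*y^2*z^3 - x^3*y^3 + x^3*y*z^2 - x*y^3*z^2 + x*y*z^4 + 4*x^2*y^2*z + y^2*z^3 + x^3*y + x*y^3 - 2*x*y*z^2 - x^2*z - 2*y^2*z - z^3 - x*y + 3*z

x^3*y^3*z^2 - x^4*y^2*z - 2*x^2*y^2*z^3 - x^3*y^3 + x^3*y*z^2 - x*y^3*z^2 + x*y*z^4 + 4*x^2*y^2*z + y^2*z^3 + x^3*y + x*y^3 - 2*x*y*z^2 - x^2*z - 2*y^2*z - z^3 - x*y + 3*z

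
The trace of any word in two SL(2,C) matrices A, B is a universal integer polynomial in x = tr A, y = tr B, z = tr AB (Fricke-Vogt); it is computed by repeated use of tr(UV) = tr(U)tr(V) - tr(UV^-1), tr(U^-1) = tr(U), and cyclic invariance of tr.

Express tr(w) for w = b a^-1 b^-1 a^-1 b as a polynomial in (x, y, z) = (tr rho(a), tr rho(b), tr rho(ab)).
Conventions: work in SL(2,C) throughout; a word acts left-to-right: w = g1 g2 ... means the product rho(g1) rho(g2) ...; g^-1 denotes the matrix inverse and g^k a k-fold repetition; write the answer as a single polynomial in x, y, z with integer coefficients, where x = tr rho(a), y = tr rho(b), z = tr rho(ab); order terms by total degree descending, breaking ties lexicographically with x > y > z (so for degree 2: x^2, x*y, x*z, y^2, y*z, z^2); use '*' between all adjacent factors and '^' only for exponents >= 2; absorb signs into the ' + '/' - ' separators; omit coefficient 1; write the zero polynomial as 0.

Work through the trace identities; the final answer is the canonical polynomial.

apply: trace(b^2) = trace(b) trace(b) - trace(1) = y^2 - 2
apply: trace(b^2 a) = trace(b) trace(a b) - trace(a) = y*z - x
use: trace(a^-1 b^2) = trace(b^2) trace(a) - trace(b^2 a) = x*y^2 - y*z - x
use: trace(a^-1 b^2 a^-1) = trace(a^-1 b^2) trace(a) - trace(a^-1 b^2 a) = x^2*y^2 - x*y*z - x^2 - y^2 + 2
trace(b^3) = trace(b) trace(b^2) - trace(b) = y^3 - 3*y
use: trace(b^3 a) = trace(b) trace(b a b) - trace(b a) = y^2*z - x*y - z
use: trace(b^2 a^-1 b) = trace(b^3) trace(a) - trace(b^3 a) = x*y^3 - y^2*z - 2*x*y + z
trace(a b a b) = trace(b a) trace(b a) - trace(1)   [split at repeated b] = z^2 - 2
trace(a b a) = trace(a) trace(b a) - trace(b) = x*z - y
trace(b a b^2 a) = trace(b) trace(a b a b) - trace(a b a) = y*z^2 - x*z - y
trace(b^2 a^-1 b a) = trace(b a b^2) trace(a) - trace(b a b^2 a) = x*y^2*z - x^2*y - y*z^2 + y
trace(a^-1 b^2 a^-1 b) = trace(b^2 a^-1 b) trace(a) - trace(b^2 a^-1 b a) = x^2*y^3 - 2*x*y^2*z - x^2*y + y*z^2 + x*z - y
trace(b a^-1 b^-1 a^-1 b) = trace(a^-1 b^2 a^-1) trace(b) - trace(a^-1 b^2 a^-1 b) = x*y^2*z - y^3 - y*z^2 - x*z + 3*y

x*y^2*z - y^3 - y*z^2 - x*z + 3*y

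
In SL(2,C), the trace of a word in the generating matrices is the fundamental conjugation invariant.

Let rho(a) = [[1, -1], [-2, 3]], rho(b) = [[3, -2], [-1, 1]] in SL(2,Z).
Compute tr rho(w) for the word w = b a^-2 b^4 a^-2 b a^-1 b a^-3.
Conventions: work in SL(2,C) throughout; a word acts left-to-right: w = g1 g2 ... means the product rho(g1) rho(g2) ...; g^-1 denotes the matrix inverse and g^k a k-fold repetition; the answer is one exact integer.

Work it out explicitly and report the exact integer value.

rho(b) = [[3, -2], [-1, 1]]
... * rho(a^-1) = [[3, 1], [2, 1]]  ->  [[5, 1], [-1, 0]]
... * rho(a^-1) = [[3, 1], [2, 1]]  ->  [[17, 6], [-3, -1]]
... * rho(b) = [[3, -2], [-1, 1]]  ->  [[45, -28], [-8, 5]]
... * rho(b) = [[3, -2], [-1, 1]]  ->  [[163, -118], [-29, 21]]
... * rho(b) = [[3, -2], [-1, 1]]  ->  [[607, -444], [-108, 79]]
... * rho(b) = [[3, -2], [-1, 1]]  ->  [[2265, -1658], [-403, 295]]
... * rho(a^-1) = [[3, 1], [2, 1]]  ->  [[3479, 607], [-619, -108]]
... * rho(a^-1) = [[3, 1], [2, 1]]  ->  [[11651, 4086], [-2073, -727]]
... * rho(b) = [[3, -2], [-1, 1]]  ->  [[30867, -19216], [-5492, 3419]]
... * rho(a^-1) = [[3, 1], [2, 1]]  ->  [[54169, 11651], [-9638, -2073]]
... * rho(b) = [[3, -2], [-1, 1]]  ->  [[150856, -96687], [-26841, 17203]]
... * rho(a^-1) = [[3, 1], [2, 1]]  ->  [[259194, 54169], [-46117, -9638]]
... * rho(a^-1) = [[3, 1], [2, 1]]  ->  [[885920, 313363], [-157627, -55755]]
... * rho(a^-1) = [[3, 1], [2, 1]]  ->  [[3284486, 1199283], [-584391, -213382]]
tr = 3284486 + -213382 = 3071104

3071104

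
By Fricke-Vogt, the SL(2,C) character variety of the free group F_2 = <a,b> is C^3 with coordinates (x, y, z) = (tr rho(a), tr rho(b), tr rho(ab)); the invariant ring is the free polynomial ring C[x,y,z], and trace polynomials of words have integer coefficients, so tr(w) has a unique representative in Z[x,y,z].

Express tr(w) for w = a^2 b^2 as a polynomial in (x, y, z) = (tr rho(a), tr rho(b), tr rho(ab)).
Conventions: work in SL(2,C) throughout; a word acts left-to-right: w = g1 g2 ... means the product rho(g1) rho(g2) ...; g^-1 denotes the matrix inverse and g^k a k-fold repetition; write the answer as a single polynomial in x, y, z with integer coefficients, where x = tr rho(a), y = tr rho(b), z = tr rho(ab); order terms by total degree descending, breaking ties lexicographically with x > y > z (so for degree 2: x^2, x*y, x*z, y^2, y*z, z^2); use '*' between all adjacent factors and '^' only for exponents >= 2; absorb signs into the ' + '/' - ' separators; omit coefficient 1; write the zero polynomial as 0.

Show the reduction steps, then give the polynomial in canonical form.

tr(b^2 a) = tr(b) * tr(a b) - tr(a)   [square of b] = y*z - x
tr(b^2) = tr(b) * tr(b) - tr(1)   [square of b] = y^2 - 2
tr(a^2 b^2) = tr(a) * tr(b^2 a) - tr(b^2)   [square of a] = x*y*z - x^2 - y^2 + 2

x*y*z - x^2 - y^2 + 2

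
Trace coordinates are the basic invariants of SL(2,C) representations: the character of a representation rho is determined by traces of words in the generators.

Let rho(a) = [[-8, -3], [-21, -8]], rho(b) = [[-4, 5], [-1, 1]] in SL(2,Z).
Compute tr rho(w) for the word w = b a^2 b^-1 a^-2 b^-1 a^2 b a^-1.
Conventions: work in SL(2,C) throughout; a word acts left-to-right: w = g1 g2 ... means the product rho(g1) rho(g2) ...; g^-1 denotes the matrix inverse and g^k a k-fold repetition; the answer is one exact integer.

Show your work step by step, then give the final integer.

rho(b) = [[-4, 5], [-1, 1]]
... * rho(a) = [[-8, -3], [-21, -8]]  ->  [[-73, -28], [-13, -5]]
... * rho(a) = [[-8, -3], [-21, -8]]  ->  [[1172, 443], [209, 79]]
... * rho(b^-1) = [[1, -5], [1, -4]]  ->  [[1615, -7632], [288, -1361]]
... * rho(a^-1) = [[-8, 3], [21, -8]]  ->  [[-173192, 65901], [-30885, 11752]]
... * rho(a^-1) = [[-8, 3], [21, -8]]  ->  [[2769457, -1046784], [493872, -186671]]
... * rho(b^-1) = [[1, -5], [1, -4]]  ->  [[1722673, -9660149], [307201, -1722676]]
... * rho(a) = [[-8, -3], [-21, -8]]  ->  [[189081745, 72113173], [33718588, 12859805]]
... * rho(a) = [[-8, -3], [-21, -8]]  ->  [[-3027030593, -1144150619], [-539804609, -204034204]]
... * rho(b) = [[-4, 5], [-1, 1]]  ->  [[13252272991, -16279303584], [2363252640, -2903057249]]
... * rho(a^-1) = [[-8, 3], [21, -8]]  ->  [[-447883559192, 169991247645], [-79870223349, 30314215912]]
tr = -447883559192 + 30314215912 = -417569343280

-417569343280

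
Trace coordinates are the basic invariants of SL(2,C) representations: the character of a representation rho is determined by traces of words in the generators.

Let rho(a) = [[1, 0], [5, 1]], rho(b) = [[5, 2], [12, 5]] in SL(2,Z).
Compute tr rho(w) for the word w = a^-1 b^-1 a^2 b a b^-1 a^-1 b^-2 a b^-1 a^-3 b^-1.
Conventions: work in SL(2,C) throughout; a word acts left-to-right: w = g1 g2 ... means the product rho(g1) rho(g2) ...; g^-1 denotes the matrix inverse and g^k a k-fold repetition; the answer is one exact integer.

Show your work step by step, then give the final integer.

4002060

rho(a^-1) = [[1, 0], [-5, 1]]
... * rho(b^-1) = [[5, -2], [-12, 5]]  ->  [[5, -2], [-37, 15]]
... * rho(a) = [[1, 0], [5, 1]]  ->  [[-5, -2], [38, 15]]
... * rho(a) = [[1, 0], [5, 1]]  ->  [[-15, -2], [113, 15]]
... * rho(b) = [[5, 2], [12, 5]]  ->  [[-99, -40], [745, 301]]
... * rho(a) = [[1, 0], [5, 1]]  ->  [[-299, -40], [2250, 301]]
... * rho(b^-1) = [[5, -2], [-12, 5]]  ->  [[-1015, 398], [7638, -2995]]
... * rho(a^-1) = [[1, 0], [-5, 1]]  ->  [[-3005, 398], [22613, -2995]]
... * rho(b^-1) = [[5, -2], [-12, 5]]  ->  [[-19801, 8000], [149005, -60201]]
... * rho(b^-1) = [[5, -2], [-12, 5]]  ->  [[-195005, 79602], [1467437, -599015]]
... * rho(a) = [[1, 0], [5, 1]]  ->  [[203005, 79602], [-1527638, -599015]]
... * rho(b^-1) = [[5, -2], [-12, 5]]  ->  [[59801, -8000], [-450010, 60201]]
... * rho(a^-1) = [[1, 0], [-5, 1]]  ->  [[99801, -8000], [-751015, 60201]]
... * rho(a^-1) = [[1, 0], [-5, 1]]  ->  [[139801, -8000], [-1052020, 60201]]
... * rho(a^-1) = [[1, 0], [-5, 1]]  ->  [[179801, -8000], [-1353025, 60201]]
... * rho(b^-1) = [[5, -2], [-12, 5]]  ->  [[995005, -399602], [-7487537, 3007055]]
tr = 995005 + 3007055 = 4002060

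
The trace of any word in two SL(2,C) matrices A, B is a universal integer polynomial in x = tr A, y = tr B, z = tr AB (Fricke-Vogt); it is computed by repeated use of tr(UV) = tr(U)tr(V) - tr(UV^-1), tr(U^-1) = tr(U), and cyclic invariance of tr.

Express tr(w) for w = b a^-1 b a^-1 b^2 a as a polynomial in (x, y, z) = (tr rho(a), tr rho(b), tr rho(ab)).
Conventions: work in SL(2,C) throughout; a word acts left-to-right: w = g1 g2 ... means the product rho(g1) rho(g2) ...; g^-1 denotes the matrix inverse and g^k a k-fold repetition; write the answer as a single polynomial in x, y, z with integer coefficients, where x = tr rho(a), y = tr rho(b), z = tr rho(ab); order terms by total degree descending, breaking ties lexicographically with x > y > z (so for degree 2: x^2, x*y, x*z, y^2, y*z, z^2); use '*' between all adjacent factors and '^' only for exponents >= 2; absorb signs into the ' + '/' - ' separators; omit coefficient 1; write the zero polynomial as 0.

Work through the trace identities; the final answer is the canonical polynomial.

tr(b a b) = tr(b)*tr(a b) - tr(a)   [square of b] = y*z - x
tr(b^2 a b) = tr(b)*tr(b a b) - tr(b a)   [square of b] = y^2*z - x*y - z
tr(b^3 a b) = tr(b)*tr(b^2 a b) - tr(b^2 a)   [square of b] = y^3*z - x*y^2 - 2*y*z + x
tr(a b a b) = tr(a b)*tr(a b) - tr(1)   [split at a repeated a] = z^2 - 2
tr(a b a) = tr(a)*tr(b a) - tr(b)   [square of a] = x*z - y
tr(a b a b^2) = tr(b)*tr(a b a b) - tr(a b a)   [square of b] = y*z^2 - x*z - y
tr(b^3 a b a) = tr(b)*tr(a b a b^2) - tr(a b a b)   [square of b] = y^2*z^2 - x*y*z - y^2 - z^2 + 2
tr(b^2 a b a^-1 b) = tr(b^3 a b)*tr(a) - tr(b^3 a b a)   [inverse elimination on a] = x*y^3*z - x^2*y^2 - y^2*z^2 - x*y*z + x^2 + y^2 + z^2 - 2
tr(b^2) = tr(b)*tr(b) - tr(1)   [square of b] = y^2 - 2
tr(a b^2 a) = tr(a)*tr(b^2 a) - tr(b^2)   [square of a] = x*y*z - x^2 - y^2 + 2
tr(b a b^2 a b) = tr(b)*tr(a b^2 a b) - tr(a b^2 a)   [square of b] = y^2*z^2 - 2*x*y*z + x^2 - 2
tr(a b a b a b) = tr(b a)*tr(b a b a) - tr(b^-1 a^-1)   [split at a repeated b] = z^3 - 3*z
tr(a b a b a) = tr(a)*tr(b a b a) - tr(b a b)   [square of a] = x*z^2 - y*z - x
tr(b a b^2 a b a) = tr(b)*tr(a b a b a b) - tr(a b a b a)   [square of b] = y*z^3 - x*z^2 - 2*y*z + x
tr(b^2 a b a^-1 b a) = tr(b a b^2 a b)*tr(a) - tr(b a b^2 a b a)   [inverse elimination on a] = x*y^2*z^2 - 2*x^2*y*z - y*z^3 + x^3 + x*z^2 + 2*y*z - 3*x
tr(b a^-1 b a^-1 b^2 a) = tr(b^2 a b a^-1 b)*tr(a) - tr(b^2 a b a^-1 b a)   [inverse elimination on a] = x^2*y^3*z - x^3*y^2 - 2*x*y^2*z^2 + x^2*y*z + y*z^3 + x*y^2 - 2*y*z + x

x^2*y^3*z - x^3*y^2 - 2*x*y^2*z^2 + x^2*y*z + y*z^3 + x*y^2 - 2*y*z + x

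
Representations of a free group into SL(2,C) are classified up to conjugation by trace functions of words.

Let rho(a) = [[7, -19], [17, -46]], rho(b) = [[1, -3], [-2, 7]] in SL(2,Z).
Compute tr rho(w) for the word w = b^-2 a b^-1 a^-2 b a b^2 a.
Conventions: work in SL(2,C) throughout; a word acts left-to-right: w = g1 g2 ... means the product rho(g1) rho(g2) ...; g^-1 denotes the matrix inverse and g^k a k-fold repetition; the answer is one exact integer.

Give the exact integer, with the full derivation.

rho(b^-1) = [[7, 3], [2, 1]]
... * rho(b^-1) = [[7, 3], [2, 1]]  ->  [[55, 24], [16, 7]]
... * rho(a) = [[7, -19], [17, -46]]  ->  [[793, -2149], [231, -626]]
... * rho(b^-1) = [[7, 3], [2, 1]]  ->  [[1253, 230], [365, 67]]
... * rho(a^-1) = [[-46, 19], [-17, 7]]  ->  [[-61548, 25417], [-17929, 7404]]
... * rho(a^-1) = [[-46, 19], [-17, 7]]  ->  [[2399119, -991493], [698866, -288823]]
... * rho(b) = [[1, -3], [-2, 7]]  ->  [[4382105, -14137808], [1276512, -4118359]]
... * rho(a) = [[7, -19], [17, -46]]  ->  [[-209668001, 567079173], [-61076519, 165190786]]
... * rho(b) = [[1, -3], [-2, 7]]  ->  [[-1343826347, 4598558214], [-391458091, 1339565059]]
... * rho(b) = [[1, -3], [-2, 7]]  ->  [[-10540942775, 36221386539], [-3070588209, 10551329686]]
... * rho(a) = [[7, -19], [17, -46]]  ->  [[541976971738, -1465905868069], [157878487199, -427019989585]]
tr = 541976971738 + -427019989585 = 114956982153

114956982153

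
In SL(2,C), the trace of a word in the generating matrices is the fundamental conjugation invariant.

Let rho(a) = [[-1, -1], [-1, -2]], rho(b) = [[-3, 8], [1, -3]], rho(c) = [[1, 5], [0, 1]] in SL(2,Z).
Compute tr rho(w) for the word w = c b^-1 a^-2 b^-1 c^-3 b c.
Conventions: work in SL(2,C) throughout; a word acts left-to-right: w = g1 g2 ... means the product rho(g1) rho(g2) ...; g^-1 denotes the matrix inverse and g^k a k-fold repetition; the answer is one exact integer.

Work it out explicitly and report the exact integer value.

rho(c) = [[1, 5], [0, 1]]
... * rho(b^-1) = [[-3, -8], [-1, -3]]  ->  [[-8, -23], [-1, -3]]
... * rho(a^-1) = [[-2, 1], [1, -1]]  ->  [[-7, 15], [-1, 2]]
... * rho(a^-1) = [[-2, 1], [1, -1]]  ->  [[29, -22], [4, -3]]
... * rho(b^-1) = [[-3, -8], [-1, -3]]  ->  [[-65, -166], [-9, -23]]
... * rho(c^-1) = [[1, -5], [0, 1]]  ->  [[-65, 159], [-9, 22]]
... * rho(c^-1) = [[1, -5], [0, 1]]  ->  [[-65, 484], [-9, 67]]
... * rho(c^-1) = [[1, -5], [0, 1]]  ->  [[-65, 809], [-9, 112]]
... * rho(b) = [[-3, 8], [1, -3]]  ->  [[1004, -2947], [139, -408]]
... * rho(c) = [[1, 5], [0, 1]]  ->  [[1004, 2073], [139, 287]]
tr = 1004 + 287 = 1291

1291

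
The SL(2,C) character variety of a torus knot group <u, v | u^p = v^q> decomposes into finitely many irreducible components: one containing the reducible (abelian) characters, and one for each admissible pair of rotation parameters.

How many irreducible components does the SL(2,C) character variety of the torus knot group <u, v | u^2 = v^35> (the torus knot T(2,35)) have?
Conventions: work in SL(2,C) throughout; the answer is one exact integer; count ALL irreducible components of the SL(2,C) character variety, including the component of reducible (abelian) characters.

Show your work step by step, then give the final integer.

18

For T(2,35): irreducibility forces the central element u^2 = v^35 to one of +I, -I.
So on each irreducible component the traces are pinned: tr(u) = 2*cos(pi*alpha/2) with 1 <= alpha <= 1, tr(v) = 2*cos(pi*beta/35) with 1 <= beta <= 34.
The two central values (-1)^alpha I and (-1)^beta I must be the same matrix, so alpha and beta share a parity.
Enumerate parity-matched pairs: 1*17 odd-odd plus 0*17 even-even gives 17.
components with irreducible characters: 17; plus the single component of reducible (abelian) characters: total 18.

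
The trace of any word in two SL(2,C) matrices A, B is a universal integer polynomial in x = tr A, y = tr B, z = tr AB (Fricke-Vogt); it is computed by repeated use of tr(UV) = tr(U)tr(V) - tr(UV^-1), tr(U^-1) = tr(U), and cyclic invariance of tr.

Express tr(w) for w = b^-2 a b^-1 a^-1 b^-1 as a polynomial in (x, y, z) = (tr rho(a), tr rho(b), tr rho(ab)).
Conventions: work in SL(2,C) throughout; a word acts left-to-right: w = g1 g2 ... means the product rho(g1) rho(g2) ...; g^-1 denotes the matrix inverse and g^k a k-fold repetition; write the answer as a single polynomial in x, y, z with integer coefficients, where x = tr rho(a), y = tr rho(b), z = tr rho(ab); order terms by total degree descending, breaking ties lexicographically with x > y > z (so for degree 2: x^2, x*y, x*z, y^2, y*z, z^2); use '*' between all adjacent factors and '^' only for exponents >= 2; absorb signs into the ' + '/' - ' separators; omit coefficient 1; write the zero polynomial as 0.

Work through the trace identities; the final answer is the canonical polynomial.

x*y^3*z - x^2*y^2 - y^2*z^2 - x*y*z + x^2 + y^2 + z^2 - 2

next, trace(b^-1) = trace(b) = y
next, trace(b^-2) = trace(b^-1)*trace(b) - trace(1)  (eliminate b^-1) = y^2 - 2
and trace(a b a) = trace(a)*trace(b a) - trace(b)  (reduce the a square) = x*z - y
and trace(a b a b) = trace(b a)*trace(b a) - trace(1)  (split on b) = z^2 - 2
next, trace(b^-1 a b a) = trace(a b a)*trace(b) - trace(a b a b)  (eliminate b^-1) = x*y*z - y^2 - z^2 + 2
and trace(a b a^-1 b^-1) = trace(b^-1 a b)*trace(a) - trace(b^-1 a b a)  (eliminate a^-1) = -x*y*z + x^2 + y^2 + z^2 - 2
next, trace(a^-1 b^-2 a b) = trace(a b a^-1 b^-1)*trace(b) - trace(a b a^-1)  (eliminate b^-1) = -x*y^2*z + x^2*y + y^3 + y*z^2 - 3*y
trace(a b^-1 a^-1 b^-2) = trace(a^-1 b^-2 a)*trace(b) - trace(a^-1 b^-2 a b)  (eliminate b^-1) = x*y^2*z - x^2*y - y*z^2 + y
trace(b^-1 a) = trace(a)*trace(b) - trace(a b)  (eliminate b^-1) = x*y - z
trace(b^-1 a b^-1) = trace(b^-1 a)*trace(b) - trace(b^-1 a b)  (eliminate b^-1) = x*y^2 - y*z - x
trace(a^2) = trace(a)*trace(a) - trace(1)  (reduce the a square) = x^2 - 2
and trace(a b^-1 a) = trace(a^2)*trace(b) - trace(a^2 b)  (eliminate b^-1) = x^2*y - x*z - y
trace(b^-1 a b^-1 a) = trace(a b^-1 a)*trace(b) - trace(a b^-1 a b)  (eliminate b^-1) = x^2*y^2 - 2*x*y*z + z^2 - 2
trace(a b^-1 a^-1 b^-1) = trace(b^-1 a b^-1)*trace(a) - trace(b^-1 a b^-1 a)  (eliminate a^-1) = x*y*z - x^2 - z^2 + 2
and trace(b^-2 a b^-1 a^-1 b^-1) = trace(a b^-1 a^-1 b^-2)*trace(b) - trace(a b^-1 a^-1 b^-1)  (eliminate b^-1) = x*y^3*z - x^2*y^2 - y^2*z^2 - x*y*z + x^2 + y^2 + z^2 - 2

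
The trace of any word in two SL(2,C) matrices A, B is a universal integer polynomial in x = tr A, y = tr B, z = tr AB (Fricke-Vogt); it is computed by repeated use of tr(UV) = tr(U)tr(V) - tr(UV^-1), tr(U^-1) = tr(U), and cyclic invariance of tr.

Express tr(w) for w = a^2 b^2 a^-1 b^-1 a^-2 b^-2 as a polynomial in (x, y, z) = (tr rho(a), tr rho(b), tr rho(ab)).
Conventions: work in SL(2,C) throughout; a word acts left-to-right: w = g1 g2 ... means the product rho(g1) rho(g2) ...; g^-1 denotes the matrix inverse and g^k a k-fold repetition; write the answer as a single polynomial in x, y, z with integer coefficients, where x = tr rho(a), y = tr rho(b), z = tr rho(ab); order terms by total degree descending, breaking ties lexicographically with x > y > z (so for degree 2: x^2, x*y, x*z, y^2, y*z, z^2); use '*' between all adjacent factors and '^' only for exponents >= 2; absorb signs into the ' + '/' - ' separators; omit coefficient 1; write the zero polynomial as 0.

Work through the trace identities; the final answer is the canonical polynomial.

-x^3*y^3*z^2 + x^4*y^2*z + 2*x^2*y^4*z + x^2*y^2*z^3 - x^3*y^3 - x*y^5 - x*y^3*z^2 - 5*x^2*y^2*z + x^3*y + 5*x*y^3 + x*y*z^2 - 4*x*y + z

tr(a^2) = tr(a)*tr(a) - tr(1) = x^2 - 2
tr(b a^2) = tr(a)*tr(b a) - tr(b) = x*z - y
tr(a^2 b a) = tr(a)*tr(b a^2) - tr(b a) = x^2*z - x*y - z
reduce: tr(b a b a) = tr(b a)*tr(b a) - tr(1)   [split at repeated b] = z^2 - 2
tr(b a b) = tr(b)*tr(a b) - tr(a) = y*z - x
tr(a^2 b a b) = tr(a)*tr(b a b a) - tr(b a b) = x*z^2 - y*z - x
tr(b^-1 a^2 b a) = tr(a^2 b a)*tr(b) - tr(a^2 b a b) = x^2*y*z - x*y^2 - x*z^2 + x
reduce: tr(b^-1 a^2 b a^-1) = tr(b^-1 a^2 b)*tr(a) - tr(b^-1 a^2 b a) = -x^2*y*z + x^3 + x*y^2 + x*z^2 - 3*x
tr(a^2 b a^-2 b^-1) = tr(b^-1 a^2 b a^-1)*tr(a) - tr(b^-1 a^2 b) = -x^3*y*z + x^4 + x^2*y^2 + x^2*z^2 - 4*x^2 + 2
tr(a^-2 b^-2 a^2 b) = tr(a^2 b a^-2 b^-1)*tr(b) - tr(a^2 b a^-2) = -x^3*y^2*z + x^4*y + x^2*y^3 + x^2*y*z^2 - 4*x^2*y + y
reduce: tr(a b^2 a) = tr(b)*tr(a^2 b) - tr(a^2) = x*y*z - x^2 - y^2 + 2
tr(a^2 b^2 a) = tr(a)*tr(a b^2 a) - tr(a b^2) = x^2*y*z - x^3 - x*y^2 - y*z + 3*x
tr(a^2 b a^2 b) = tr(a)*tr(b a^2 b a) - tr(b a^2 b) = x^2*z^2 - 2*x*y*z + y^2 - 2
tr(a^2 b a^2) = tr(a)*tr(a^2 b a) - tr(a^2 b) = x^3*z - x^2*y - 2*x*z + y
tr(a b a^2 b^2 a) = tr(b)*tr(a^2 b a^2 b) - tr(a^2 b a^2) = x^2*y*z^2 - x^3*z - 2*x*y^2*z + x^2*y + y^3 + 2*x*z - 3*y
reduce: tr(b a b a b a) = tr(b a b a)*tr(b a) - tr(a b)   [split at repeated b] = z^3 - 3*z
reduce: tr(b a b a b) = tr(b)*tr(a b a b) - tr(a b a) = y*z^2 - x*z - y
tr(a b a b a^2 b) = tr(a)*tr(b a b a b a) - tr(b a b a b) = x*z^3 - y*z^2 - 2*x*z + y
tr(a b a b a^2) = tr(a)*tr(a b a b a) - tr(a b a b) = x^2*z^2 - x*y*z - x^2 - z^2 + 2
tr(a b a^2 b^2 a b) = tr(b)*tr(a b a b a^2 b) - tr(a b a b a^2) = x*y*z^3 - x^2*z^2 - y^2*z^2 - x*y*z + x^2 + y^2 + z^2 - 2
so tr(b a^2 b^2 a b^-1 a) = tr(a b a^2 b^2 a)*tr(b) - tr(a b a^2 b^2 a b) = x^2*y^2*z^2 - x^3*y*z - 2*x*y^3*z - x*y*z^3 + x^2*y^2 + x^2*z^2 + y^4 + y^2*z^2 + 3*x*y*z - x^2 - 4*y^2 - z^2 + 2
tr(a^-1 b a^2 b^2 a b^-1) = tr(b a^2 b^2 a b^-1)*tr(a) - tr(b a^2 b^2 a b^-1 a) = -x^2*y^2*z^2 + 2*x^3*y*z + 2*x*y^3*z + x*y*z^3 - x^4 - 2*x^2*y^2 - x^2*z^2 - y^4 - y^2*z^2 - 4*x*y*z + 4*x^2 + 4*y^2 + z^2 - 2
tr(a^2 b^2 a b^-1 a^-2 b) = tr(a^-1 b a^2 b^2 a b^-1)*tr(a) - tr(a^-1 b a^2 b^2 a b^-1 a) = -x^3*y^2*z^2 + 2*x^4*y*z + 2*x^2*y^3*z + x^2*y*z^3 - x^5 - 2*x^3*y^2 - x^3*z^2 - x*y^4 - x*y^2*z^2 - 5*x^2*y*z + 5*x^3 + 5*x*y^2 + x*z^2 + y*z - 5*x
tr(a^2 b^2 a b^-1 a^-2 b^-1) = tr(a^2 b^2 a b^-1 a^-2)*tr(b) - tr(a^2 b^2 a b^-1 a^-2 b) = x^3*y^2*z^2 - 2*x^4*y*z - 2*x^2*y^3*z - x^2*y*z^3 + x^5 + 2*x^3*y^2 + x^3*z^2 + x*y^4 + x*y^2*z^2 + 5*x^2*y*z - 5*x^3 - 5*x*y^2 - x*z^2 + 5*x
so tr(b^-1 a^-2 b^-2 a^2 b^2 a) = tr(a^2 b^2 a b^-1 a^-2 b^-1)*tr(b) - tr(a^2 b^2 a b^-1 a^-2) = x^3*y^3*z^2 - 2*x^4*y^2*z - 2*x^2*y^4*z - x^2*y^2*z^3 + x^5*y + 2*x^3*y^3 + x^3*y*z^2 + x*y^5 + x*y^3*z^2 + 5*x^2*y^2*z - 5*x^3*y - 5*x*y^3 - x*y*z^2 + 5*x*y - z
tr(a^2 b^2 a^-1 b^-1 a^-2 b^-2) = tr(b^-1 a^-2 b^-2 a^2 b^2)*tr(a) - tr(b^-1 a^-2 b^-2 a^2 b^2 a) = -x^3*y^3*z^2 + x^4*y^2*z + 2*x^2*y^4*z + x^2*y^2*z^3 - x^3*y^3 - x*y^5 - x*y^3*z^2 - 5*x^2*y^2*z + x^3*y + 5*x*y^3 + x*y*z^2 - 4*x*y + z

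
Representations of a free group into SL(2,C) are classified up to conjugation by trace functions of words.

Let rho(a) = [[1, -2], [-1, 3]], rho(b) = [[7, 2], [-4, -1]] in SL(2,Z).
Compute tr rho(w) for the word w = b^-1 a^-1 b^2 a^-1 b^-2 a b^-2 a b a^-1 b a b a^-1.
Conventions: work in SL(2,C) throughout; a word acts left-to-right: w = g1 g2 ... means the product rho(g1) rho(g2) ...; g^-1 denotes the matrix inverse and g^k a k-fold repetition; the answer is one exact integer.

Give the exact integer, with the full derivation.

-3325242844

rho(b^-1) = [[-1, -2], [4, 7]]
... * rho(a^-1) = [[3, 2], [1, 1]]  ->  [[-5, -4], [19, 15]]
... * rho(b) = [[7, 2], [-4, -1]]  ->  [[-19, -6], [73, 23]]
... * rho(b) = [[7, 2], [-4, -1]]  ->  [[-109, -32], [419, 123]]
... * rho(a^-1) = [[3, 2], [1, 1]]  ->  [[-359, -250], [1380, 961]]
... * rho(b^-1) = [[-1, -2], [4, 7]]  ->  [[-641, -1032], [2464, 3967]]
... * rho(b^-1) = [[-1, -2], [4, 7]]  ->  [[-3487, -5942], [13404, 22841]]
... * rho(a) = [[1, -2], [-1, 3]]  ->  [[2455, -10852], [-9437, 41715]]
... * rho(b^-1) = [[-1, -2], [4, 7]]  ->  [[-45863, -80874], [176297, 310879]]
... * rho(b^-1) = [[-1, -2], [4, 7]]  ->  [[-277633, -474392], [1067219, 1823559]]
... * rho(a) = [[1, -2], [-1, 3]]  ->  [[196759, -867910], [-756340, 3336239]]
... * rho(b) = [[7, 2], [-4, -1]]  ->  [[4848953, 1261428], [-18639336, -4848919]]
... * rho(a^-1) = [[3, 2], [1, 1]]  ->  [[15808287, 10959334], [-60766927, -42127591]]
... * rho(b) = [[7, 2], [-4, -1]]  ->  [[66820673, 20657240], [-256858125, -79406263]]
... * rho(a) = [[1, -2], [-1, 3]]  ->  [[46163433, -71669626], [-177451862, 275497461]]
... * rho(b) = [[7, 2], [-4, -1]]  ->  [[609822535, 163996492], [-2344152878, -630401185]]
... * rho(a^-1) = [[3, 2], [1, 1]]  ->  [[1993464097, 1383641562], [-7662859819, -5318706941]]
tr = 1993464097 + -5318706941 = -3325242844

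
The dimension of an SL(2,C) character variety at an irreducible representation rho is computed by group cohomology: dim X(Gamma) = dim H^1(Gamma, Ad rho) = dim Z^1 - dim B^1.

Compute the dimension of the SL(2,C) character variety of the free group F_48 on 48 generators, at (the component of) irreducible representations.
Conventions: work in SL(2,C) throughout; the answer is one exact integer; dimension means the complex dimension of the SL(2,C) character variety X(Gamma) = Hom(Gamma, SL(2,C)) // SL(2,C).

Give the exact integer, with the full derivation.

141

The free group F_48: 48 generators, no relators.
So Z^1 = (sl_2)^48 in full: dim Z^1 = 144.
Irreducibility makes the coboundary map sl_2 -> Z^1 injective (trivial centralizer), so dim B^1 = 3.
Therefore dim X = 144 - 3 = 141.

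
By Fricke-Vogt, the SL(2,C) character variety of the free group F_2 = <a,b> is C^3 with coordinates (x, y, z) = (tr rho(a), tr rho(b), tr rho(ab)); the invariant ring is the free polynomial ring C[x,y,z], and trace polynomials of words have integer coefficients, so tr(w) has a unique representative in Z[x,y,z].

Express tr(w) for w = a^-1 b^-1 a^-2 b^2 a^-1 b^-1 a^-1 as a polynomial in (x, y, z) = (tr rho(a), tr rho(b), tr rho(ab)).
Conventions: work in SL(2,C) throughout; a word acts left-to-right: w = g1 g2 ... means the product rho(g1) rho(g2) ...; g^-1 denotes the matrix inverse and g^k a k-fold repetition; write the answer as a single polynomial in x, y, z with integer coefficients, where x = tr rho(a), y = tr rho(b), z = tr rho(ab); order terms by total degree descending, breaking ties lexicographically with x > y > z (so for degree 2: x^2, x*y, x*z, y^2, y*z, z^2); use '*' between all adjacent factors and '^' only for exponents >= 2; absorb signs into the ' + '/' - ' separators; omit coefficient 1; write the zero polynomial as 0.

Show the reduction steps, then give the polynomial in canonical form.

tr(a^-1 b) = tr(b)*tr(a) - tr(b a) = x*y - z
apply: tr(a^-1 b a^-1) = tr(a^-1 b)*tr(a) - tr(a^-1 b a) = x^2*y - x*z - y
apply: tr(b^2) = tr(b)*tr(b) - tr(1) = y^2 - 2
tr(b^2 a) = tr(b)*tr(a b) - tr(a) = y*z - x
tr(b a^-1 b) = tr(b^2)*tr(a) - tr(b^2 a) = x*y^2 - y*z - x
use: tr(b a b a) = tr(a b)*tr(a b) - tr(1)   [split at repeated a] = z^2 - 2
apply: tr(b a^-1 b a) = tr(b a b)*tr(a) - tr(b a b a) = x*y*z - x^2 - z^2 + 2
tr(a^-1 b a^-1 b) = tr(b a^-1 b)*tr(a) - tr(b a^-1 b a) = x^2*y^2 - 2*x*y*z + z^2 - 2
tr(b a^-1 b^-1 a^-1) = tr(a^-1 b a^-1)*tr(b) - tr(a^-1 b a^-1 b) = x*y*z - y^2 - z^2 + 2
apply: tr(a^-1 b^-1 a b) = tr(a b a^-1)*tr(b) - tr(a b a^-1 b) = -x*y*z + x^2 + y^2 + z^2 - 2
apply: tr(a^2 b) = tr(a)*tr(b a) - tr(b) = x*z - y
tr(a^2) = tr(a)*tr(a) - tr(1) = x^2 - 2
apply: tr(a b^2 a) = tr(b)*tr(a^2 b) - tr(a^2) = x*y*z - x^2 - y^2 + 2
tr(a b^2 a b) = tr(b)*tr(a b a b) - tr(a b a) = y*z^2 - x*z - y
use: tr(b^-1 a b^2 a) = tr(a b^2 a)*tr(b) - tr(a b^2 a b) = x*y^2*z - x^2*y - y^3 - y*z^2 + x*z + 3*y
tr(b^-1 a b^2 a b^-1) = tr(b^-1 a b^2 a)*tr(b) - tr(b^-1 a b^2 a b) = x*y^3*z - x^2*y^2 - y^4 - y^2*z^2 + x^2 + 4*y^2 - 2
tr(a b^2 a^2) = tr(a)*tr(a b^2 a) - tr(a b^2) = x^2*y*z - x^3 - x*y^2 - y*z + 3*x
tr(a^2 b a b) = tr(a)*tr(b a b a) - tr(b a b) = x*z^2 - y*z - x
tr(a^2 b a) = tr(a)*tr(a b a) - tr(a b) = x^2*z - x*y - z
tr(a b^2 a^2 b) = tr(b)*tr(a^2 b a b) - tr(a^2 b a) = x*y*z^2 - x^2*z - y^2*z + z
tr(a b^-1 a b^2 a) = tr(a b^2 a^2)*tr(b) - tr(a b^2 a^2 b) = x^2*y^2*z - x^3*y - x*y^3 - x*y*z^2 + x^2*z + 3*x*y - z
use: tr(b^2 a b) = tr(b)*tr(b a b) - tr(b a) = y^2*z - x*y - z
tr(a b^2 a b a) = tr(a)*tr(b^2 a b a) - tr(b^2 a b) = x*y*z^2 - x^2*z - y^2*z + z
use: tr(a b a b a b) = tr(b a b a)*tr(b a) - tr(a b)   [split at repeated b] = z^3 - 3*z
tr(a b^2 a b a b) = tr(b)*tr(a b a b a b) - tr(a b a b a) = y*z^3 - x*z^2 - 2*y*z + x
apply: tr(a b^-1 a b^2 a b) = tr(a b^2 a b a)*tr(b) - tr(a b^2 a b a b) = x*y^2*z^2 - x^2*y*z - y^3*z - y*z^3 + x*z^2 + 3*y*z - x
use: tr(b^-1 a b^2 a b^-1 a) = tr(a b^-1 a b^2 a)*tr(b) - tr(a b^-1 a b^2 a b) = x^2*y^3*z - x^3*y^2 - x*y^4 - 2*x*y^2*z^2 + 2*x^2*y*z + y^3*z + y*z^3 + 3*x*y^2 - x*z^2 - 4*y*z + x
apply: tr(b^-1 a^-1 b^-1 a b^2 a) = tr(b^-1 a b^2 a b^-1)*tr(a) - tr(b^-1 a b^2 a b^-1 a) = x*y^2*z^2 - 2*x^2*y*z - y^3*z - y*z^3 + x^3 + x*y^2 + x*z^2 + 4*y*z - 3*x
use: tr(b^2 a^-1 b^-1 a^-1 b^-1 a) = tr(b^-1 a^-1 b^-1 a b^2)*tr(a) - tr(b^-1 a^-1 b^-1 a b^2 a) = -x*y^2*z^2 + x^2*y*z + y^3*z + y*z^3 - 4*y*z + x
apply: tr(a^-1 b^-1 a^-1 b^2 a^-1 b^-1) = tr(b^2 a^-1 b^-1 a^-1 b^-1)*tr(a) - tr(b^2 a^-1 b^-1 a^-1 b^-1 a) = x*y^2*z^2 - y^3*z - y*z^3 - x*y^2 - x*z^2 + 4*y*z + x
tr(b^2 a^-1 b^-1 a^-2 b^-1 a^-1) = tr(a^-1 b^-1 a^-1 b^2 a^-1 b^-1)*tr(a) - tr(a^-1 b^-1 a^-1 b^2 a^-1 b^-1 a) = x^2*y^2*z^2 - 2*x*y^3*z - x*y*z^3 - x^2*z^2 + y^4 + y^2*z^2 + 4*x*y*z - 4*y^2 + 2
tr(b^-1 a^-2 b a) = tr(a^-1 b a b^-1)*tr(a) - tr(a^-1 b a b^-1 a) = -x^2*y*z + x^3 + x*y^2 + x*z^2 - 3*x
apply: tr(b a^-1 b^-1 a^-2) = tr(b^-1 a^-2 b)*tr(a) - tr(b^-1 a^-2 b a) = x^2*y*z - x*y^2 - x*z^2 + x
apply: tr(a^-1 b^-1 a^-2 b^2 a^-1 b^-1 a^-1) = tr(b^2 a^-1 b^-1 a^-2 b^-1 a^-1)*tr(a) - tr(b^2 a^-1 b^-1 a^-2 b^-1) = x^3*y^2*z^2 - 2*x^2*y^3*z - x^2*y*z^3 - x^3*z^2 + x*y^4 + x*y^2*z^2 + 3*x^2*y*z - 3*x*y^2 + x*z^2 + x

x^3*y^2*z^2 - 2*x^2*y^3*z - x^2*y*z^3 - x^3*z^2 + x*y^4 + x*y^2*z^2 + 3*x^2*y*z - 3*x*y^2 + x*z^2 + x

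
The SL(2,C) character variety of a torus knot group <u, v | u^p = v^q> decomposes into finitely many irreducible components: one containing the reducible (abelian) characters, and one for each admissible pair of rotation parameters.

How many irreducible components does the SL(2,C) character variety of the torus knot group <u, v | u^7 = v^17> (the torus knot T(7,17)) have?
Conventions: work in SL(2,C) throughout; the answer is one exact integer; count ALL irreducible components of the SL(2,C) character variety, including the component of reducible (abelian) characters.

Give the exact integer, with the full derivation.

49

In the torus knot group T(7,17), u^7 = v^17 is central, so an irreducible representation sends it to +I or -I (Schur).
This locks tr(u) to 2*cos(pi*alpha/7), alpha in 1..6, and tr(v) to 2*cos(pi*beta/17), beta in 1..16, on each component of irreducible characters.
Consistency of u^7 = (-1)^alpha I with v^17 = (-1)^beta I forces alpha = beta (mod 2).
count pairs: odd alpha (3 choices) x odd beta (8), plus even alpha (3) x even beta (8): 3*8 + 3*8 = 48.
That is 48 components of irreducible characters, and with the reducible (abelian) component the total is 49.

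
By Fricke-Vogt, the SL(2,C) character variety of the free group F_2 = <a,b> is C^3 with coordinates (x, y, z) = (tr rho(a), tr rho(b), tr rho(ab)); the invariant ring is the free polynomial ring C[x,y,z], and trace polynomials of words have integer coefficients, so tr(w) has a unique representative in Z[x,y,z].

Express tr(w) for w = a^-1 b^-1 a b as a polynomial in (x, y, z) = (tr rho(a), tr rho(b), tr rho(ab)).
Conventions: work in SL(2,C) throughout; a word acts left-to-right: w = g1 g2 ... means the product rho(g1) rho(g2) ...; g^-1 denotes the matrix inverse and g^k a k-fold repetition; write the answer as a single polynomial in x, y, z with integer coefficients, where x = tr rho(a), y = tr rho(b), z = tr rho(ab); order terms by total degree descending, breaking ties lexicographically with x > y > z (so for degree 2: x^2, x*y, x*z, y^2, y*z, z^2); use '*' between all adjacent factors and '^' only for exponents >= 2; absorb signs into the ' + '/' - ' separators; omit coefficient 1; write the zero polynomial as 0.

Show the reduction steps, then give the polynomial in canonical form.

and tr(b a b) = tr(b) * tr(a b) - tr(a) = y*z - x
tr(b a b a) = tr(a b) * tr(a b) - tr(1)   [split at repeated a] = z^2 - 2
next, tr(a b a^-1 b) = tr(b a b) * tr(a) - tr(b a b a) = x*y*z - x^2 - z^2 + 2
next, tr(a^-1 b^-1 a b) = tr(a b a^-1) * tr(b) - tr(a b a^-1 b) = -x*y*z + x^2 + y^2 + z^2 - 2

-x*y*z + x^2 + y^2 + z^2 - 2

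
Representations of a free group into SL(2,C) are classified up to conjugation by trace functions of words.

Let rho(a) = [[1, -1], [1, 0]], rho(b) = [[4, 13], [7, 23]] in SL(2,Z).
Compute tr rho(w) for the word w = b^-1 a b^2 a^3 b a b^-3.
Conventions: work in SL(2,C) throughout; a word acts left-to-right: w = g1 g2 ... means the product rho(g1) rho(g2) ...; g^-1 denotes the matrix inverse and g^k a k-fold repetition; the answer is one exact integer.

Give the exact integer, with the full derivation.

rho(b^-1) = [[23, -13], [-7, 4]]
... * rho(a) = [[1, -1], [1, 0]]  ->  [[10, -23], [-3, 7]]
... * rho(b) = [[4, 13], [7, 23]]  ->  [[-121, -399], [37, 122]]
... * rho(b) = [[4, 13], [7, 23]]  ->  [[-3277, -10750], [1002, 3287]]
... * rho(a) = [[1, -1], [1, 0]]  ->  [[-14027, 3277], [4289, -1002]]
... * rho(a) = [[1, -1], [1, 0]]  ->  [[-10750, 14027], [3287, -4289]]
... * rho(a) = [[1, -1], [1, 0]]  ->  [[3277, 10750], [-1002, -3287]]
... * rho(b) = [[4, 13], [7, 23]]  ->  [[88358, 289851], [-27017, -88627]]
... * rho(a) = [[1, -1], [1, 0]]  ->  [[378209, -88358], [-115644, 27017]]
... * rho(b^-1) = [[23, -13], [-7, 4]]  ->  [[9317313, -5270149], [-2848931, 1611440]]
... * rho(b^-1) = [[23, -13], [-7, 4]]  ->  [[251189242, -142205665], [-76805493, 43481863]]
... * rho(b^-1) = [[23, -13], [-7, 4]]  ->  [[6772792221, -3834282806], [-2070899380, 1172398861]]
tr = 6772792221 + 1172398861 = 7945191082

7945191082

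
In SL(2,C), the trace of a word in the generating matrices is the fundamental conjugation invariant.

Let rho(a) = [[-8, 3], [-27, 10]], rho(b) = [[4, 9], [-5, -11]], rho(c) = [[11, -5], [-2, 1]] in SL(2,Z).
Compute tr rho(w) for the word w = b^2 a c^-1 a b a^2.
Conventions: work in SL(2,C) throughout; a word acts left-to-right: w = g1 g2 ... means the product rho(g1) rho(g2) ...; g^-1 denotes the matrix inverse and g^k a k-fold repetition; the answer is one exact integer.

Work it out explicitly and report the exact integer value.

rho(b) = [[4, 9], [-5, -11]]
... * rho(b) = [[4, 9], [-5, -11]]  ->  [[-29, -63], [35, 76]]
... * rho(a) = [[-8, 3], [-27, 10]]  ->  [[1933, -717], [-2332, 865]]
... * rho(c^-1) = [[1, 5], [2, 11]]  ->  [[499, 1778], [-602, -2145]]
... * rho(a) = [[-8, 3], [-27, 10]]  ->  [[-51998, 19277], [62731, -23256]]
... * rho(b) = [[4, 9], [-5, -11]]  ->  [[-304377, -680029], [367204, 820395]]
... * rho(a) = [[-8, 3], [-27, 10]]  ->  [[20795799, -7713421], [-25088297, 9305562]]
... * rho(a) = [[-8, 3], [-27, 10]]  ->  [[41895975, -14746813], [-50543798, 17790729]]
tr = 41895975 + 17790729 = 59686704

59686704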